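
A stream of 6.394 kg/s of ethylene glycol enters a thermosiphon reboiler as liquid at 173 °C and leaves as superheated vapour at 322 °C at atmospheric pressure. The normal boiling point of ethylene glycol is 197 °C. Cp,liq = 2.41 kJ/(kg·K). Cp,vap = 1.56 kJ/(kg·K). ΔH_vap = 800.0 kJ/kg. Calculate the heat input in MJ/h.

Q = 24200 MJ/h

liquid 173→197 °C: 57.84 kJ/kg
vaporisation at 197 °C: 800 kJ/kg
vapour 197→322 °C: 195 kJ/kg
Δh = 57.84 + 800 + 195 = 1052.8 kJ/kg
Q = ṁ·Δh = 6.394 kg/s × 1052.8 kJ/kg = 6731.9 kJ/s
|Q| = 6731.9 kW = 24235 MJ/h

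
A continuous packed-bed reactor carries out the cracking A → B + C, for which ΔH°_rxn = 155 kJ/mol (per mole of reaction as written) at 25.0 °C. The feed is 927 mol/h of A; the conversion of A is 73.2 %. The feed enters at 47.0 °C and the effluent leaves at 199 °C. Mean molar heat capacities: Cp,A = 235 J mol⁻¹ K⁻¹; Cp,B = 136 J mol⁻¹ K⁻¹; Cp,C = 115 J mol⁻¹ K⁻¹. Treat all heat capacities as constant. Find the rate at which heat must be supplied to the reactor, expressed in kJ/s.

Q_in = 38.9 kJ/s

Extent of reaction ξ = 0.732 × 927 = 678.56 mol/h
Reaction term: ξ·ΔH°_rxn = 678.56 × 155 = 105180 kJ/h
Sensible, feed 47.0→25 °C: -4792.6 kJ/h
Outlet flows (mol/h): A 248.44, B 678.56, C 678.56
Sensible, products 25→199 °C: 39794 kJ/h
Q = ΔH = 140180 kJ/h = 38.939 kW
Heat supplied = 38.939 kJ/s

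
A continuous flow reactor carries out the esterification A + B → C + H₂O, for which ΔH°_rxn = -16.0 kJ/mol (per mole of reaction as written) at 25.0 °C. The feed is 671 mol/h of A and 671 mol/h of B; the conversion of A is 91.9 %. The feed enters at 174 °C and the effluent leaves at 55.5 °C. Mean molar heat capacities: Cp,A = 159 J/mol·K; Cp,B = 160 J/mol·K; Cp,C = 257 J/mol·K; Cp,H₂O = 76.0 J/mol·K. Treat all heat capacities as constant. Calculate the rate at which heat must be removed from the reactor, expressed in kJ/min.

Q_out = 583 kJ/min

Extent of reaction ξ = 0.919 × 671 = 616.65 mol/h
Reaction term: ξ·ΔH°_rxn = 616.65 × -16.0 = -9866.4 kJ/h
Sensible, feed 174→25 °C: -31893 kJ/h
Outlet flows (mol/h): A 54.351, B 54.351, C 616.65, H₂O 616.65
Sensible, products 25→55.5 °C: 6791.8 kJ/h
Q = ΔH = -34968 kJ/h = -9.7133 kW
Heat removed = 582.8 kJ/min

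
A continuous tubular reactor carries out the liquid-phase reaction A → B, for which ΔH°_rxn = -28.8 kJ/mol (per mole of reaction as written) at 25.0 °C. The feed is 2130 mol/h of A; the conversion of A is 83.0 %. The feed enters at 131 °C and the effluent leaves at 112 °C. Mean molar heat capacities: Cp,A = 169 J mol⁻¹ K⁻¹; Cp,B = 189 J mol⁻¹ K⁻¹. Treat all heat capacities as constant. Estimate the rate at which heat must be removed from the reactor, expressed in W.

Q_out = 15200 W

Extent of reaction ξ = 0.830 × 2130 = 1767.9 mol/h
Reaction term: ξ·ΔH°_rxn = 1767.9 × -28.8 = -50916 kJ/h
Sensible, feed 131→25 °C: -38157 kJ/h
Outlet flows (mol/h): A 362.1, B 1767.9
Sensible, products 25→112 °C: 34394 kJ/h
Q = ΔH = -54679 kJ/h = -15.189 kW
Heat removed = 15189 W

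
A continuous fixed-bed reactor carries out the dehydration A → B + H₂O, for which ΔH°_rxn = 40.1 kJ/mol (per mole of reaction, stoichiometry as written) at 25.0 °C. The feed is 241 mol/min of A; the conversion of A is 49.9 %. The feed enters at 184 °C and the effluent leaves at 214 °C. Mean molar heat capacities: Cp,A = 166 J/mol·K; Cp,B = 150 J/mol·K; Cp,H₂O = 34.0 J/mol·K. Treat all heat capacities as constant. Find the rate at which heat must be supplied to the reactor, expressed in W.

Extent of reaction ξ = 0.499 × 241 = 120.26 mol/min
Reaction term: ξ·ΔH°_rxn = 120.26 × 40.1 = 4822.4 kJ/min
Sensible, feed 184→25 °C: -6361 kJ/min
Outlet flows (mol/min): A 120.74, B 120.26, H₂O 120.26
Sensible, products 25→214 °C: 7970.3 kJ/min
Q = ΔH = 6431.7 kJ/min = 107.19 kW
Heat supplied = 107190 W

Q_in = 107000 W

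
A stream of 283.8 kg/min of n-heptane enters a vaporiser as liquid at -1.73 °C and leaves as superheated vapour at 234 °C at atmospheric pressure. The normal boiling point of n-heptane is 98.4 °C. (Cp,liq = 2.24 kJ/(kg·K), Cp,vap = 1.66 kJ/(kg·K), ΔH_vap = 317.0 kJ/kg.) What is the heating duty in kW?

liquid -1.73→98.4 °C: 224.29 kJ/kg
vaporisation at 98.4 °C: 317 kJ/kg
vapour 98.4→234 °C: 225.1 kJ/kg
Δh = 224.29 + 317 + 225.1 = 766.39 kJ/kg
Q = ṁ·Δh = 283.8 kg/min × 766.39 kJ/kg = 217500 kJ/min
|Q| = 3625 kW

Q = 3630 kW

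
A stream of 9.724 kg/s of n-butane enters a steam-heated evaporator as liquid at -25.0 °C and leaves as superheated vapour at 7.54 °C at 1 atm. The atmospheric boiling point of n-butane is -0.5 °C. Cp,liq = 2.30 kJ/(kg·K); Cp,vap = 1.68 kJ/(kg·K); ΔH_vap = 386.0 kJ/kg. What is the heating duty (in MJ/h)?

Q = 16000 MJ/h

liquid -25.0→-0.5 °C: 56.35 kJ/kg
vaporisation at -0.5 °C: 386 kJ/kg
vapour -0.5→7.54 °C: 13.507 kJ/kg
Δh = 56.35 + 386 + 13.507 = 455.86 kJ/kg
Q = ṁ·Δh = 9.724 kg/s × 455.86 kJ/kg = 4432.8 kJ/s
|Q| = 4432.8 kW = 15958 MJ/h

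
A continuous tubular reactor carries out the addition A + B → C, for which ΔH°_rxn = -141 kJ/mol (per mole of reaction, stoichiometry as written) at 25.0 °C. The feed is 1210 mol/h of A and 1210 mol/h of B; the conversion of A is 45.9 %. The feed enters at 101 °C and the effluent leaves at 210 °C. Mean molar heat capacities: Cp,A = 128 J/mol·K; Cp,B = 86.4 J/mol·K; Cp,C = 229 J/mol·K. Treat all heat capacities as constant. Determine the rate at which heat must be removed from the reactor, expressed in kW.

Q_out = 13.5 kW

Extent of reaction ξ = 0.459 × 1210 = 555.39 mol/h
Reaction term: ξ·ΔH°_rxn = 555.39 × -141 = -78310 kJ/h
Sensible, feed 101→25 °C: -19716 kJ/h
Outlet flows (mol/h): A 654.61, B 654.61, C 555.39
Sensible, products 25→210 °C: 49494 kJ/h
Q = ΔH = -48533 kJ/h = -13.481 kW
Heat removed = 13.481 kW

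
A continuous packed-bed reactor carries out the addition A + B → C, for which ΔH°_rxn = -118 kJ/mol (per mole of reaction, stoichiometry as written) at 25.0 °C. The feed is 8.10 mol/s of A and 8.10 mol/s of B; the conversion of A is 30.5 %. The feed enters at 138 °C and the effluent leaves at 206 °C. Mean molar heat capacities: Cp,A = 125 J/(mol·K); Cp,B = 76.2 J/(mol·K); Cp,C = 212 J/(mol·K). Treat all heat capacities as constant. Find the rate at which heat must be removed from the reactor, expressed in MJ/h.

Q_out = 633 MJ/h

Extent of reaction ξ = 0.305 × 8.10 = 2.4705 mol/s
Reaction term: ξ·ΔH°_rxn = 2.4705 × -118 = -291.52 kJ/s
Sensible, feed 138→25 °C: -184.16 kJ/s
Outlet flows (mol/s): A 5.6295, B 5.6295, C 2.4705
Sensible, products 25→206 °C: 299.81 kJ/s
Q = ΔH = -175.87 kJ/s = -175.87 kW
Heat removed = 633.13 MJ/h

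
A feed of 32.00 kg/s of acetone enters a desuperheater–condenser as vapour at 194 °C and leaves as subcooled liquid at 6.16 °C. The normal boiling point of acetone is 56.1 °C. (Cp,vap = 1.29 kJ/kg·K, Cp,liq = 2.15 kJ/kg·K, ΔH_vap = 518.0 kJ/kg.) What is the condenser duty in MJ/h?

vapour 194→56.1 °C: -177.89 kJ/kg
condensation at 56.1 °C: -518 kJ/kg
liquid 56.1→6.16 °C: -107.37 kJ/kg
Δh = -177.89 + -518 + -107.37 = -803.26 kJ/kg
Q = ṁ·Δh = 32.00 kg/s × -803.26 kJ/kg = -25704 kJ/s
|Q| = 25704 kW = 92536 MJ/h

Q_c = 92500 MJ/h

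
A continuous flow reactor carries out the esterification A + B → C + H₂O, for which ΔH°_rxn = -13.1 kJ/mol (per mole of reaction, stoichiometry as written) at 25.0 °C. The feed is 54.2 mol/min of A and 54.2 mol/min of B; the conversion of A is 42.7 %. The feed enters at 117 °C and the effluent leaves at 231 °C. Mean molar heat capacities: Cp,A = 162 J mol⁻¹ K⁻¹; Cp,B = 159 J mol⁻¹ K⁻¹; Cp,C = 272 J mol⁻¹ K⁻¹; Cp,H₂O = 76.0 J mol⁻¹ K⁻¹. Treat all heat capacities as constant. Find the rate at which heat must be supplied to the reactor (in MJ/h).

Q_in = 109 MJ/h

Extent of reaction ξ = 0.427 × 54.2 = 23.143 mol/min
Reaction term: ξ·ΔH°_rxn = 23.143 × -13.1 = -303.18 kJ/min
Sensible, feed 117→25 °C: -1600.6 kJ/min
Outlet flows (mol/min): A 31.057, B 31.057, C 23.143, H₂O 23.143
Sensible, products 25→231 °C: 3712.8 kJ/min
Q = ΔH = 1808.9 kJ/min = 30.149 kW
Heat supplied = 108.54 MJ/h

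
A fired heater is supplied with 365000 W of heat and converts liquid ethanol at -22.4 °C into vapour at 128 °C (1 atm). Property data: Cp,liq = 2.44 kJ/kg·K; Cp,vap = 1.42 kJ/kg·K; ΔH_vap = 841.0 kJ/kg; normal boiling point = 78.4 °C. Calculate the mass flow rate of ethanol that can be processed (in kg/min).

ṁ = 18.9 kg/min

Δh = 2.44×(78.4−-22.4) + 841.0 + 1.42×(128−78.4) = 1157.4 kJ/kg
Q = 365000 W = 365 kJ/s = 21900 kJ/min
ṁ = Q/Δh = 21900 / 1157.4 = 18.922 kg/min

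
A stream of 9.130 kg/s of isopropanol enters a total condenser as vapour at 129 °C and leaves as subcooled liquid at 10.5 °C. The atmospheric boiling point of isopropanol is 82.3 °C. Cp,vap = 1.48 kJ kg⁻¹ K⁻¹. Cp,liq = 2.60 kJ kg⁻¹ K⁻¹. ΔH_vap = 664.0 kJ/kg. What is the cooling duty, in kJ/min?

vapour 129→82.3 °C: -69.116 kJ/kg
condensation at 82.3 °C: -664 kJ/kg
liquid 82.3→10.5 °C: -186.68 kJ/kg
Δh = -69.116 + -664 + -186.68 = -919.8 kJ/kg
Q = ṁ·Δh = 9.130 kg/s × -919.8 kJ/kg = -8397.7 kJ/s
|Q| = 8397.7 kW = 503860 kJ/min

Q_c = 504000 kJ/min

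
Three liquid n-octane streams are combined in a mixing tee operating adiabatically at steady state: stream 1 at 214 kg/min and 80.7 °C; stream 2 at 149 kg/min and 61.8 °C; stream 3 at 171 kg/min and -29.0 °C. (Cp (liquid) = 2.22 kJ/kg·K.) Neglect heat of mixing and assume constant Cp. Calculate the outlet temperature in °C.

Adiabatic, steady state ⇒ Σ ṁᵢCp,ᵢ(T_out − Tᵢ) = 0
T_out = Σ ṁᵢCp,ᵢTᵢ / Σ ṁᵢCp,ᵢ
      = 47772 / 1185.5 = 40.298 °C

T_out = 40.3 °C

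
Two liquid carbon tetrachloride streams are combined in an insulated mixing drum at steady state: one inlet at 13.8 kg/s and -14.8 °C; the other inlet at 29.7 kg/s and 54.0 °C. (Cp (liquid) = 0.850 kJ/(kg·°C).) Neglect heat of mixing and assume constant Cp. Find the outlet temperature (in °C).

T_out = 32.2 °C

No heat crosses the boundary, so H_out = H_in.
Σ ṁᵢCp,ᵢTᵢ = 13.8×0.850×-14.8 + 29.7×0.850×54.0 = 1189.6
Σ ṁᵢCp,ᵢ = 13.8×0.850 + 29.7×0.850 = 36.975
T_out = 1189.6 / 36.975 = 32.174 °C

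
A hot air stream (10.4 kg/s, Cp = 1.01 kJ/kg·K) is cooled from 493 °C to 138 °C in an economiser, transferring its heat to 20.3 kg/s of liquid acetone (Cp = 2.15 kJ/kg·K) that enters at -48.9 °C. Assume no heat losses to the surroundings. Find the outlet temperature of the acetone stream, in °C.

Heat released by hot stream: Q = 10.4 × 1.01 × (493 − 138) = 3728.9 kJ/s
Energy balance on cold side (adiabatic exchanger): Q = ṁ_c·Cp_c·(T_c,out − T_c,in)
T_c,out = -48.9 + 3728.9/(20.3 × 2.15) = 36.538 °C

T_c,out = 36.5 °C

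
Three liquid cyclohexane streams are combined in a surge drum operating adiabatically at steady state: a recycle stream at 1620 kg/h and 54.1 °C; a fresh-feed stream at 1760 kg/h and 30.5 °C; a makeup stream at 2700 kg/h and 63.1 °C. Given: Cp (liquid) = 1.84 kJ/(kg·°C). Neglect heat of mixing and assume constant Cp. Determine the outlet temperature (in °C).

T_out = 51.3 °C

No heat crosses the boundary, so H_out = H_in.
T_out = Σ ṁᵢCp,ᵢTᵢ / Σ ṁᵢCp,ᵢ
      = 573510 / 11187 = 51.265 °C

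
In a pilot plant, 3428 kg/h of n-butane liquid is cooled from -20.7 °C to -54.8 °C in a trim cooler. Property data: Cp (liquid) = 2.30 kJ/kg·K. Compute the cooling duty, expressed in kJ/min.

Q = ṁ·Cp·ΔT = 3428 × 2.30 × (-54.8 − -20.7) = -268860 kJ/h
Converting: 268860 / 3600 s = 74.683 kW
Cooling duty = 4481 kJ/min

Q_c = 4480 kJ/min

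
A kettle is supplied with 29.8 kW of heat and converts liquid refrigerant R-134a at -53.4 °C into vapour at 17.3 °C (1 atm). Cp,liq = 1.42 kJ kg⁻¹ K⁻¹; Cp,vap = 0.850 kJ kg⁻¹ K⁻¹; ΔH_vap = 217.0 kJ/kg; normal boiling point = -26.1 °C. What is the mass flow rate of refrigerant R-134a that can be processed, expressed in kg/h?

Δh = 1.42×(-26.1−-53.4) + 217.0 + 0.850×(17.3−-26.1) = 292.66 kJ/kg
Q = 29.8 kW = 29.8 kJ/s = 107280 kJ/h
ṁ = Q/Δh = 107280 / 292.66 = 366.57 kg/h

ṁ = 367 kg/h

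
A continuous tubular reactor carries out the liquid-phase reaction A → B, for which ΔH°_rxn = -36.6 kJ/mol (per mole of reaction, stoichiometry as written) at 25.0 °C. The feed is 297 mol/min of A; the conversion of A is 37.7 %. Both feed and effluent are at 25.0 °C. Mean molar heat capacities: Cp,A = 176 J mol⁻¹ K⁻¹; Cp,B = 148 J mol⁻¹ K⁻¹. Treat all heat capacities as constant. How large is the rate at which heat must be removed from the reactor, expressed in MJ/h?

Extent of reaction ξ = 0.377 × 297 = 111.97 mol/min
Reaction term: ξ·ΔH°_rxn = 111.97 × -36.6 = -4098.1 kJ/min
Q = ΔH = -4098.1 kJ/min = -68.301 kW
Heat removed = 245.88 MJ/h

Q_out = 246 MJ/h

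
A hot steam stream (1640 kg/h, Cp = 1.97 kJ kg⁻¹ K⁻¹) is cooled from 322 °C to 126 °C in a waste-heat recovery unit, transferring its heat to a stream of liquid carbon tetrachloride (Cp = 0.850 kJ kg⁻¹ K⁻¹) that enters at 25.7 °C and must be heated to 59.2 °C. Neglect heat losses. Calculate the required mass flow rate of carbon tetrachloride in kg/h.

Heat released by hot stream: Q = 1640 × 1.97 × (322 − 126) = 633240 kJ/h
Energy balance on cold side (adiabatic exchanger): Q = ṁ_c·Cp_c·(T_c,out − T_c,in)
ṁ_c = 633240 / [0.850 × (59.2 − 25.7)] = 22238 kg/h

ṁ_c = 22200 kg/h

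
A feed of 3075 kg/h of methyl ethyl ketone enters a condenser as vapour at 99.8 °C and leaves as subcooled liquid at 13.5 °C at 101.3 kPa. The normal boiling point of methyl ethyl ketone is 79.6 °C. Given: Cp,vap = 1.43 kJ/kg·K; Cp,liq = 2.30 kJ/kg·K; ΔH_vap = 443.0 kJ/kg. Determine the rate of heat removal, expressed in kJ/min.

Q_c = 32000 kJ/min

vapour 99.8→79.6 °C: -28.886 kJ/kg
condensation at 79.6 °C: -443 kJ/kg
liquid 79.6→13.5 °C: -152.03 kJ/kg
Δh = -28.886 + -443 + -152.03 = -623.92 kJ/kg
Q = ṁ·Δh = 3075 kg/h × -623.92 kJ/kg = -1.9185e+06 kJ/h
|Q| = 532.93 kW = 31976 kJ/min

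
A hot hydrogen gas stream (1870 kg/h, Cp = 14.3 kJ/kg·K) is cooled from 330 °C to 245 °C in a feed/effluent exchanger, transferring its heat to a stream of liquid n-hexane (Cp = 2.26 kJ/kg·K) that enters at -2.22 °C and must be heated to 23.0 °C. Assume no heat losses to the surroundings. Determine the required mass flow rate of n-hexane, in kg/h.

Heat released by hot stream: Q = 1870 × 14.3 × (330 − 245) = 2.273e+06 kJ/h
Energy balance on cold side (adiabatic exchanger): Q = ṁ_c·Cp_c·(T_c,out − T_c,in)
ṁ_c = 2.273e+06 / [2.26 × (23.0 − -2.22)] = 39879 kg/h

ṁ_c = 39900 kg/h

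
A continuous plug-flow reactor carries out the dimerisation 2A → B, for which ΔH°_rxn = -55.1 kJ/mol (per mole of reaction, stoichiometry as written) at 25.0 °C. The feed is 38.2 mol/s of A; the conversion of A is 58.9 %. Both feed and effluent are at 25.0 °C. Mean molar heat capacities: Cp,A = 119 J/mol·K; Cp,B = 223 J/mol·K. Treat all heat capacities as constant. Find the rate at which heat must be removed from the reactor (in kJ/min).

Q_out = 37200 kJ/min

Extent of reaction ξ = 0.589 × 38.2 / 2 = 11.25 mol/s
Reaction term: ξ·ΔH°_rxn = 11.25 × -55.1 = -619.87 kJ/s
Q = ΔH = -619.87 kJ/s = -619.87 kW
Heat removed = 37192 kJ/min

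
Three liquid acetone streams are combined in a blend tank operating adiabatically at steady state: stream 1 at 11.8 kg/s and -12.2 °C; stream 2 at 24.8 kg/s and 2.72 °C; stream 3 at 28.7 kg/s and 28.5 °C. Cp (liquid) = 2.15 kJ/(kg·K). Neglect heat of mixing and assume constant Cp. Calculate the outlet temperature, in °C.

Energy balance with Q = 0: Σ ṁᵢCp,ᵢ(T_out − Tᵢ) = 0
T_out = Σ ṁᵢCp,ᵢTᵢ / Σ ṁᵢCp,ᵢ
      = 1594.1 / 140.4 = 11.354 °C

T_out = 11.4 °C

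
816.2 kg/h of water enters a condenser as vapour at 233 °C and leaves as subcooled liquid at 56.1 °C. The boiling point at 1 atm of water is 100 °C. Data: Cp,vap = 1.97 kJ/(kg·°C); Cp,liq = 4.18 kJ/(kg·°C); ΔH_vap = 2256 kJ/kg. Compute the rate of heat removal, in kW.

vapour 233→100 °C: -262.01 kJ/kg
condensation at 100 °C: -2256 kJ/kg
liquid 100→56.1 °C: -183.5 kJ/kg
Δh = -262.01 + -2256 + -183.5 = -2701.5 kJ/kg
Q = ṁ·Δh = 816.2 kg/h × -2701.5 kJ/kg = -2.205e+06 kJ/h
|Q| = 612.49 kW

Q_c = 612 kW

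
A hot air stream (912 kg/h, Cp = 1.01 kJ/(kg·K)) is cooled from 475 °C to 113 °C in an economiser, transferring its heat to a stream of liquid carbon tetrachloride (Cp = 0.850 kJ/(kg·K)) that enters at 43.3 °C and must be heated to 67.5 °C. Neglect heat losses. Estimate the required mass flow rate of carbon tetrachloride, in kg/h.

ṁ_c = 16200 kg/h

Heat released by hot stream: Q = 912 × 1.01 × (475 − 113) = 333450 kJ/h
Energy balance on cold side (adiabatic exchanger): Q = ṁ_c·Cp_c·(T_c,out − T_c,in)
ṁ_c = 333450 / [0.850 × (67.5 − 43.3)] = 16210 kg/h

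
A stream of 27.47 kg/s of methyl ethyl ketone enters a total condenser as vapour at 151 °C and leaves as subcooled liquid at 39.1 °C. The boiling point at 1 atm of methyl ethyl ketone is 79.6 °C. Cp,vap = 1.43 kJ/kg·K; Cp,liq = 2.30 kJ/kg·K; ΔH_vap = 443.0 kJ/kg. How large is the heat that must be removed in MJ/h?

vapour 151→79.6 °C: -102.1 kJ/kg
condensation at 79.6 °C: -443 kJ/kg
liquid 79.6→39.1 °C: -93.15 kJ/kg
Δh = -102.1 + -443 + -93.15 = -638.25 kJ/kg
Q = ṁ·Δh = 27.47 kg/s × -638.25 kJ/kg = -17533 kJ/s
|Q| = 17533 kW = 63118 MJ/h

Q_c = 63100 MJ/h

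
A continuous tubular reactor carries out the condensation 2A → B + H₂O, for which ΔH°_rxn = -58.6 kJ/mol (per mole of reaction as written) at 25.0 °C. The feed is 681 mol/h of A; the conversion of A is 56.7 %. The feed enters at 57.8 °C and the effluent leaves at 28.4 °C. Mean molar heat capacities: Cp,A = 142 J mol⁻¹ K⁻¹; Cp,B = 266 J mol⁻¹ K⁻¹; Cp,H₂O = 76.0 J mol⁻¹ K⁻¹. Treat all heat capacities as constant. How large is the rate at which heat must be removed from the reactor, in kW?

Q_out = 3.92 kW

Extent of reaction ξ = 0.567 × 681 / 2 = 193.06 mol/h
Reaction term: ξ·ΔH°_rxn = 193.06 × -58.6 = -11314 kJ/h
Sensible, feed 57.8→25 °C: -3171.8 kJ/h
Outlet flows (mol/h): A 294.87, B 193.06, H₂O 193.06
Sensible, products 25→28.4 °C: 366.86 kJ/h
Q = ΔH = -14118 kJ/h = -3.9218 kW
Heat removed = 3.9218 kW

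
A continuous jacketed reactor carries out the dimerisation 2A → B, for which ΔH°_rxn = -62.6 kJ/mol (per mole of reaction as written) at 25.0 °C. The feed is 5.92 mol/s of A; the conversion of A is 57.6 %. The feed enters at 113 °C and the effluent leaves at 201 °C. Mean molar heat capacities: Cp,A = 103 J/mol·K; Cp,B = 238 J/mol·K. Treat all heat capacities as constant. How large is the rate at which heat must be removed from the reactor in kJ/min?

Q_out = 2610 kJ/min

Extent of reaction ξ = 0.576 × 5.92 / 2 = 1.705 mol/s
Reaction term: ξ·ΔH°_rxn = 1.705 × -62.6 = -106.73 kJ/s
Sensible, feed 113→25 °C: -53.659 kJ/s
Outlet flows (mol/s): A 2.5101, B 1.705
Sensible, products 25→201 °C: 116.92 kJ/s
Q = ΔH = -43.469 kJ/s = -43.469 kW
Heat removed = 2608.2 kJ/min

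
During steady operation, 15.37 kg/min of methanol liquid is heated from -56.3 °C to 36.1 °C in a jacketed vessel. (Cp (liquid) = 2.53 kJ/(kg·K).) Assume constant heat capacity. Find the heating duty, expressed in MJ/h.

Q = ṁ·Cp·ΔT = 15.37 × 2.53 × (36.1 − -56.3) = 3593.1 kJ/min
Converting: 3593.1 / 60 s = 59.885 kW
Heating duty = 215.58 MJ/h

Q = 216 MJ/h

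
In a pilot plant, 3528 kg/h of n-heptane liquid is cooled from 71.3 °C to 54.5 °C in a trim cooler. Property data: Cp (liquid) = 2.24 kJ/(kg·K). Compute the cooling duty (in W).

Q_c = 36900 W

Q = ṁ·Cp·ΔT = 3528 × 2.24 × (54.5 − 71.3) = -132770 kJ/h
Converting: 132770 / 3600 s = 36.879 kW
Cooling duty = 36879 W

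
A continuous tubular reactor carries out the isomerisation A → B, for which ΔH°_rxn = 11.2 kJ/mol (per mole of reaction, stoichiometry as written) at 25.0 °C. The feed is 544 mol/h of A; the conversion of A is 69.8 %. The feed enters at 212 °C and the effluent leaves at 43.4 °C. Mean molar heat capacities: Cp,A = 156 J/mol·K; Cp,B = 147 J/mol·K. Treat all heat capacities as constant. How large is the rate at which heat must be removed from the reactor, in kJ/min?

Q_out = 169 kJ/min

Extent of reaction ξ = 0.698 × 544 = 379.71 mol/h
Reaction term: ξ·ΔH°_rxn = 379.71 × 11.2 = 4252.8 kJ/h
Sensible, feed 212→25 °C: -15870 kJ/h
Outlet flows (mol/h): A 164.29, B 379.71
Sensible, products 25→43.4 °C: 1498.6 kJ/h
Q = ΔH = -10118 kJ/h = -2.8106 kW
Heat removed = 168.64 kJ/min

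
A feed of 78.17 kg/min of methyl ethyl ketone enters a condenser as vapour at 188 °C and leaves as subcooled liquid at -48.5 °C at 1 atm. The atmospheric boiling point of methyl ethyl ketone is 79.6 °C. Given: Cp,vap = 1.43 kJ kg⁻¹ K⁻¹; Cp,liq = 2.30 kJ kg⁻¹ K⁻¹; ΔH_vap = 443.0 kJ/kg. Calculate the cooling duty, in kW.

Q_c = 1160 kW

vapour 188→79.6 °C: -155.01 kJ/kg
condensation at 79.6 °C: -443 kJ/kg
liquid 79.6→-48.5 °C: -294.63 kJ/kg
Δh = -155.01 + -443 + -294.63 = -892.64 kJ/kg
Q = ṁ·Δh = 78.17 kg/min × -892.64 kJ/kg = -69778 kJ/min
|Q| = 1163 kW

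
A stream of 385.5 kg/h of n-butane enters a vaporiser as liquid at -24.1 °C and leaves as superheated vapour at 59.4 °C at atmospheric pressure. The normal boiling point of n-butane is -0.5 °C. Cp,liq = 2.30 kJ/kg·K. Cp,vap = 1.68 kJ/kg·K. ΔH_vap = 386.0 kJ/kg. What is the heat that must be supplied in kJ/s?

Q = 57.9 kJ/s

liquid -24.1→-0.5 °C: 54.28 kJ/kg
vaporisation at -0.5 °C: 386 kJ/kg
vapour -0.5→59.4 °C: 100.63 kJ/kg
Δh = 54.28 + 386 + 100.63 = 540.91 kJ/kg
Q = ṁ·Δh = 385.5 kg/h × 540.91 kJ/kg = 208520 kJ/h
|Q| = 57.923 kW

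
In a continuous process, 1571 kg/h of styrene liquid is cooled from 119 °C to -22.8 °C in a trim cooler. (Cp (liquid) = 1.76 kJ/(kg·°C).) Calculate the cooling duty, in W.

Q_c = 109000 W

Q = ṁ·Cp·ΔT = 1571 × 1.76 × (-22.8 − 119) = -392070 kJ/h
Converting: 392070 / 3600 s = 108.91 kW
Cooling duty = 108910 W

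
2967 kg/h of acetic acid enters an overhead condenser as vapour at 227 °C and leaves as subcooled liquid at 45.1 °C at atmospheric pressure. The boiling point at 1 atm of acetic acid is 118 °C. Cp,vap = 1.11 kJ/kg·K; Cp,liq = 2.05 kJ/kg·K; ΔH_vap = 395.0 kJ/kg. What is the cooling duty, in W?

vapour 227→118 °C: -120.99 kJ/kg
condensation at 118 °C: -395 kJ/kg
liquid 118→45.1 °C: -149.44 kJ/kg
Δh = -120.99 + -395 + -149.44 = -665.43 kJ/kg
Q = ṁ·Δh = 2967 kg/h × -665.43 kJ/kg = -1.9743e+06 kJ/h
|Q| = 548.43 kW = 548430 W

Q_c = 548000 W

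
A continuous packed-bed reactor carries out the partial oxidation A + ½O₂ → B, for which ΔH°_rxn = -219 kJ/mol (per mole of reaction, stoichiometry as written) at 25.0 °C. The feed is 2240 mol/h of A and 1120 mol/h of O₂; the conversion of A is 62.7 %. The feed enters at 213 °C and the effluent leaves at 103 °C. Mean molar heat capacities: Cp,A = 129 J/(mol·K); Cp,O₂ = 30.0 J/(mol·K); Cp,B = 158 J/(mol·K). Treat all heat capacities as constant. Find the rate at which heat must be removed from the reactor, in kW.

Extent of reaction ξ = 0.627 × 2240 = 1404.5 mol/h
Reaction term: ξ·ΔH°_rxn = 1404.5 × -219 = -307580 kJ/h
Sensible, feed 213→25 °C: -60641 kJ/h
Outlet flows (mol/h): A 835.52, O₂ 417.76, B 1404.5
Sensible, products 25→103 °C: 26693 kJ/h
Q = ΔH = -341530 kJ/h = -94.869 kW
Heat removed = 94.869 kW

Q_out = 94.9 kW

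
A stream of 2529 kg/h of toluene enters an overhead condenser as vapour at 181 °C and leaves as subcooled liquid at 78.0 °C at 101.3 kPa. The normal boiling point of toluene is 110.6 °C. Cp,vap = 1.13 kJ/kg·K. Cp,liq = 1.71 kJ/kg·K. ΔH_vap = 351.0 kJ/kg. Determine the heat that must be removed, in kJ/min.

Q_c = 20500 kJ/min

vapour 181→110.6 °C: -79.552 kJ/kg
condensation at 110.6 °C: -351 kJ/kg
liquid 110.6→78.0 °C: -55.746 kJ/kg
Δh = -79.552 + -351 + -55.746 = -486.3 kJ/kg
Q = ṁ·Δh = 2529 kg/h × -486.3 kJ/kg = -1.2298e+06 kJ/h
|Q| = 341.62 kW = 20497 kJ/min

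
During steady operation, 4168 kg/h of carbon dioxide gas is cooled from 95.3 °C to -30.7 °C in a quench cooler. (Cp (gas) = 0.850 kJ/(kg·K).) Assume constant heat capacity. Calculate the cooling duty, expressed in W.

Q = ṁ·Cp·ΔT = 4168 × 0.850 × (-30.7 − 95.3) = -446390 kJ/h
Converting: 446390 / 3600 s = 124 kW
Cooling duty = 124000 W

Q_c = 124000 W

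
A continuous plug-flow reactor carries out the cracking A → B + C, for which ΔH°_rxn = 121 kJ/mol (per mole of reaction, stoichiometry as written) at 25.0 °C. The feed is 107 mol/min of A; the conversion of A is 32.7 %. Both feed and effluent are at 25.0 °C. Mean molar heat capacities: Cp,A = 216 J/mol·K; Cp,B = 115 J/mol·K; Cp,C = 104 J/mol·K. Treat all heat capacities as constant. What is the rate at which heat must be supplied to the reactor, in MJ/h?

Q_in = 254 MJ/h

Extent of reaction ξ = 0.327 × 107 = 34.989 mol/min
Reaction term: ξ·ΔH°_rxn = 34.989 × 121 = 4233.7 kJ/min
Q = ΔH = 4233.7 kJ/min = 70.561 kW
Heat supplied = 254.02 MJ/h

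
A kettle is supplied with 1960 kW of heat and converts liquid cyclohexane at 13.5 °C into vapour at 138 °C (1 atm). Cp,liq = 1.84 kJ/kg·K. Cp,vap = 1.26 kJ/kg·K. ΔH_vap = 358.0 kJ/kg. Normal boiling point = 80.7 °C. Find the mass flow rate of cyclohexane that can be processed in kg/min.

Δh = 1.84×(80.7−13.5) + 358.0 + 1.26×(138−80.7) = 553.85 kJ/kg
Q = 1960 kW = 1960 kJ/s = 117600 kJ/min
ṁ = Q/Δh = 117600 / 553.85 = 212.33 kg/min

ṁ = 212 kg/min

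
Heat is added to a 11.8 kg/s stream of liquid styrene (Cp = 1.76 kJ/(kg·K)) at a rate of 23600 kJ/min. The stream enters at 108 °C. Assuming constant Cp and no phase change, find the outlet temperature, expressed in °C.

T_out = 127 °C

Q = 23600 kJ/min = 393.33 kJ/s
ΔT = Q/(ṁ·Cp) = 393.33/(11.8×1.76) = 18.939 K
T_out = 108 + 18.939 = 126.94 °C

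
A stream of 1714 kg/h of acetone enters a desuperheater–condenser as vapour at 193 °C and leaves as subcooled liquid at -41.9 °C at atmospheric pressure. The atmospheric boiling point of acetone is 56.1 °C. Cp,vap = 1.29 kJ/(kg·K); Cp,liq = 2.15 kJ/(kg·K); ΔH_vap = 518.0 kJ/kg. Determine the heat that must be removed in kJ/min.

Q_c = 25900 kJ/min

vapour 193→56.1 °C: -176.6 kJ/kg
condensation at 56.1 °C: -518 kJ/kg
liquid 56.1→-41.9 °C: -210.7 kJ/kg
Δh = -176.6 + -518 + -210.7 = -905.3 kJ/kg
Q = ṁ·Δh = 1714 kg/h × -905.3 kJ/kg = -1.5517e+06 kJ/h
|Q| = 431.02 kW = 25861 kJ/min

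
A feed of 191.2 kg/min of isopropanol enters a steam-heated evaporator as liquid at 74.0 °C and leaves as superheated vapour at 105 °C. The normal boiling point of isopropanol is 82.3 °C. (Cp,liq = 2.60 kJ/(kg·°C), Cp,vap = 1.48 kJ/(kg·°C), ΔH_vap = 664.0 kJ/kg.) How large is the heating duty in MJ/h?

Q = 8250 MJ/h

liquid 74.0→82.3 °C: 21.58 kJ/kg
vaporisation at 82.3 °C: 664 kJ/kg
vapour 82.3→105 °C: 33.596 kJ/kg
Δh = 21.58 + 664 + 33.596 = 719.18 kJ/kg
Q = ṁ·Δh = 191.2 kg/min × 719.18 kJ/kg = 137510 kJ/min
|Q| = 2291.8 kW = 8250.4 MJ/h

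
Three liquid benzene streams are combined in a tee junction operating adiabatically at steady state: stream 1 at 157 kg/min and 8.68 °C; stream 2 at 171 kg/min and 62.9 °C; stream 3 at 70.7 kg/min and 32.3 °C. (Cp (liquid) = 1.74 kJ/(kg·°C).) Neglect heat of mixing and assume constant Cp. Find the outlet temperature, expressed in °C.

No heat crosses the boundary, so H_out = H_in.
T_out = Σ ṁᵢCp,ᵢTᵢ / Σ ṁᵢCp,ᵢ
      = 25060 / 693.74 = 36.123 °C

T_out = 36.1 °C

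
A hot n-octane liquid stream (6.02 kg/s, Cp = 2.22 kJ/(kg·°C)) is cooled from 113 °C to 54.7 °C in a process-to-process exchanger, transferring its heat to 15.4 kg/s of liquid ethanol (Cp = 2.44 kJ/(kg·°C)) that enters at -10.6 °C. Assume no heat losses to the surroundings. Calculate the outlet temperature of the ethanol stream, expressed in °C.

Heat released by hot stream: Q = 6.02 × 2.22 × (113 − 54.7) = 779.14 kJ/s
Energy balance on cold side (adiabatic exchanger): Q = ṁ_c·Cp_c·(T_c,out − T_c,in)
T_c,out = -10.6 + 779.14/(15.4 × 2.44) = 10.135 °C

T_c,out = 10.1 °C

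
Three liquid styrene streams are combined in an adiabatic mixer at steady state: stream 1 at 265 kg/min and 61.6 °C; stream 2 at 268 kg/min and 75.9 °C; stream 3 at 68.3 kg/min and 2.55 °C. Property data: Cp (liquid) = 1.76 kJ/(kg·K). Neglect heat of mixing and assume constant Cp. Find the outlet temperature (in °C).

Energy balance with Q = 0: Σ ṁᵢCp,ᵢ(T_out − Tᵢ) = 0
T_out = Σ ṁᵢCp,ᵢTᵢ / Σ ṁᵢCp,ᵢ
      = 64837 / 1058.3 = 61.266 °C

T_out = 61.3 °C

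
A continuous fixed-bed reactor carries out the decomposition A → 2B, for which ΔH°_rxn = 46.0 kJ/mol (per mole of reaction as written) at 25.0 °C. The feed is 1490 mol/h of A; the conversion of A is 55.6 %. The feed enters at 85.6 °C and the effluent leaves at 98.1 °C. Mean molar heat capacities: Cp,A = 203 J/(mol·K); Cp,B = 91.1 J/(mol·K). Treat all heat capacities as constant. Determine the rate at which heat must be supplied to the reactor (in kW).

Extent of reaction ξ = 0.556 × 1490 = 828.44 mol/h
Reaction term: ξ·ΔH°_rxn = 828.44 × 46.0 = 38108 kJ/h
Sensible, feed 85.6→25 °C: -18330 kJ/h
Outlet flows (mol/h): A 661.56, B 1656.9
Sensible, products 25→98.1 °C: 20851 kJ/h
Q = ΔH = 40629 kJ/h = 11.286 kW
Heat supplied = 11.286 kW

Q_in = 11.3 kW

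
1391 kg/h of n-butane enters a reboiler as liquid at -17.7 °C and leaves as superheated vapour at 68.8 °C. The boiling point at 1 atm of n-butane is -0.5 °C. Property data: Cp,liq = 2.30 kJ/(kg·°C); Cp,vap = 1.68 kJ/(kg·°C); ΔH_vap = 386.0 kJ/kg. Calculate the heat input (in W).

Q = 209000 W

liquid -17.7→-0.5 °C: 39.56 kJ/kg
vaporisation at -0.5 °C: 386 kJ/kg
vapour -0.5→68.8 °C: 116.42 kJ/kg
Δh = 39.56 + 386 + 116.42 = 541.98 kJ/kg
Q = ṁ·Δh = 1391 kg/h × 541.98 kJ/kg = 753900 kJ/h
|Q| = 209.42 kW = 209420 W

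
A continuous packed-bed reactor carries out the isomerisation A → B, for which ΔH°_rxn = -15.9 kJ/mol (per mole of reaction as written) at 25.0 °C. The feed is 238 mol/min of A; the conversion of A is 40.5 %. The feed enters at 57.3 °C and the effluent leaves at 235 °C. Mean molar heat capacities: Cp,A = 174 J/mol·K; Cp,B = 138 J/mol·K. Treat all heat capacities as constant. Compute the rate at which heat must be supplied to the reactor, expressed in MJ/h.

Q_in = 306 MJ/h

Extent of reaction ξ = 0.405 × 238 = 96.39 mol/min
Reaction term: ξ·ΔH°_rxn = 96.39 × -15.9 = -1532.6 kJ/min
Sensible, feed 57.3→25 °C: -1337.6 kJ/min
Outlet flows (mol/min): A 141.61, B 96.39
Sensible, products 25→235 °C: 7967.8 kJ/min
Q = ΔH = 5097.6 kJ/min = 84.96 kW
Heat supplied = 305.86 MJ/h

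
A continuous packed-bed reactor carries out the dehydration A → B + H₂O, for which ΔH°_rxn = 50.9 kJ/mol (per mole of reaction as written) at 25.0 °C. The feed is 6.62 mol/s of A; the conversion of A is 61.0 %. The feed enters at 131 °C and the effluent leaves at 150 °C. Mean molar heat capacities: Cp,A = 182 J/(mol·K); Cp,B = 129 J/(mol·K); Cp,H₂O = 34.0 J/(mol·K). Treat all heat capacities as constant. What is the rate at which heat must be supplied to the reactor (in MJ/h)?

Extent of reaction ξ = 0.610 × 6.62 = 4.0382 mol/s
Reaction term: ξ·ΔH°_rxn = 4.0382 × 50.9 = 205.54 kJ/s
Sensible, feed 131→25 °C: -127.71 kJ/s
Outlet flows (mol/s): A 2.5818, B 4.0382, H₂O 4.0382
Sensible, products 25→150 °C: 141.01 kJ/s
Q = ΔH = 218.85 kJ/s = 218.85 kW
Heat supplied = 787.84 MJ/h

Q_in = 788 MJ/h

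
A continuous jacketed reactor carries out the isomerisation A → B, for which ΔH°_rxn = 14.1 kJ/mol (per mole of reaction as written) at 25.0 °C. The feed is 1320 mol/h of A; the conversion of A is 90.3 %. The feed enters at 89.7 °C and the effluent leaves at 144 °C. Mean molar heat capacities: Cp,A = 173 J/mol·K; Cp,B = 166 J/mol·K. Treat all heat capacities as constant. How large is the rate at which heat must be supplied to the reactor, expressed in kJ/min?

Q_in = 470 kJ/min

Extent of reaction ξ = 0.903 × 1320 = 1192 mol/h
Reaction term: ξ·ΔH°_rxn = 1192 × 14.1 = 16807 kJ/h
Sensible, feed 89.7→25 °C: -14775 kJ/h
Outlet flows (mol/h): A 128.04, B 1192
Sensible, products 25→144 °C: 26182 kJ/h
Q = ΔH = 28214 kJ/h = 7.8371 kW
Heat supplied = 470.23 kJ/min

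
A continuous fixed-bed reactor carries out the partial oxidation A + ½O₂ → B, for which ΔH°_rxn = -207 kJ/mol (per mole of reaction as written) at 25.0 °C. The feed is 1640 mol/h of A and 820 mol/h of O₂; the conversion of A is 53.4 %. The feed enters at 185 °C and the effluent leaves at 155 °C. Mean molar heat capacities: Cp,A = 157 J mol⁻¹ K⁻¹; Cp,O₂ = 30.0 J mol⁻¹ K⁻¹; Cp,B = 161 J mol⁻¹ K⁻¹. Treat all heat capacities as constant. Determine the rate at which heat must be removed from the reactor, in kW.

Q_out = 53.1 kW

Extent of reaction ξ = 0.534 × 1640 = 875.76 mol/h
Reaction term: ξ·ΔH°_rxn = 875.76 × -207 = -181280 kJ/h
Sensible, feed 185→25 °C: -45133 kJ/h
Outlet flows (mol/h): A 764.24, O₂ 382.12, B 875.76
Sensible, products 25→155 °C: 35418 kJ/h
Q = ΔH = -191000 kJ/h = -53.055 kW
Heat removed = 53.055 kW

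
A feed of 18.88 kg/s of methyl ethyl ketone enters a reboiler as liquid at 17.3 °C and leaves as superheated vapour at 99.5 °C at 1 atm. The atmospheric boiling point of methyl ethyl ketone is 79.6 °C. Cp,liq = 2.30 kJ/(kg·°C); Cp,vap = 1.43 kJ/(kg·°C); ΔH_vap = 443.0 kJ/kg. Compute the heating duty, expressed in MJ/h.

liquid 17.3→79.6 °C: 143.29 kJ/kg
vaporisation at 79.6 °C: 443 kJ/kg
vapour 79.6→99.5 °C: 28.457 kJ/kg
Δh = 143.29 + 443 + 28.457 = 614.75 kJ/kg
Q = ṁ·Δh = 18.88 kg/s × 614.75 kJ/kg = 11606 kJ/s
|Q| = 11606 kW = 41783 MJ/h

Q = 41800 MJ/h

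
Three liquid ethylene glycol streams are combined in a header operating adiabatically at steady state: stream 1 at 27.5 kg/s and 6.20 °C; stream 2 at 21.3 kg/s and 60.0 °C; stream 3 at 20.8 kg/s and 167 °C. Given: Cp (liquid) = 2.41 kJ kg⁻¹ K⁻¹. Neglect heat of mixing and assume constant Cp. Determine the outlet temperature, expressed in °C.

No heat crosses the boundary, so H_out = H_in.
Σ ṁᵢCp,ᵢTᵢ = 27.5×2.41×6.20 + 21.3×2.41×60.0 + 20.8×2.41×167 = 11862
Σ ṁᵢCp,ᵢ = 27.5×2.41 + 21.3×2.41 + 20.8×2.41 = 167.74
T_out = 11862 / 167.74 = 70.72 °C

T_out = 70.7 °C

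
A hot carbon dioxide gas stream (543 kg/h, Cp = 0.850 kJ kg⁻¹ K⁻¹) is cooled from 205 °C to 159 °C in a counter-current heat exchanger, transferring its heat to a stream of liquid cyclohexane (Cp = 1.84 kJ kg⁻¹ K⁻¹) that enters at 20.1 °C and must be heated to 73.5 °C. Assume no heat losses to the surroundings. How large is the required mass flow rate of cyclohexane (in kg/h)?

Heat released by hot stream: Q = 543 × 0.850 × (205 − 159) = 21231 kJ/h
Energy balance on cold side (adiabatic exchanger): Q = ṁ_c·Cp_c·(T_c,out − T_c,in)
ṁ_c = 21231 / [1.84 × (73.5 − 20.1)] = 216.08 kg/h

ṁ_c = 216 kg/h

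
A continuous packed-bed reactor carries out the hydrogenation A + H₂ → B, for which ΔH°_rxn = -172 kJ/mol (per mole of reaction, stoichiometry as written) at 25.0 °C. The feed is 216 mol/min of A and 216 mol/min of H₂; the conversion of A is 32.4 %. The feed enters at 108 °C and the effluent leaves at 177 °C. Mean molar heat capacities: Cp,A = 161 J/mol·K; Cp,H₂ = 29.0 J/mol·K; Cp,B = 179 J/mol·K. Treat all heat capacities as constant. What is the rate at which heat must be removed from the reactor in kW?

Extent of reaction ξ = 0.324 × 216 = 69.984 mol/min
Reaction term: ξ·ΔH°_rxn = 69.984 × -172 = -12037 kJ/min
Sensible, feed 108→25 °C: -3406.3 kJ/min
Outlet flows (mol/min): A 146.02, H₂ 146.02, B 69.984
Sensible, products 25→177 °C: 6121.1 kJ/min
Q = ΔH = -9322.5 kJ/min = -155.38 kW
Heat removed = 155.38 kW

Q_out = 155 kW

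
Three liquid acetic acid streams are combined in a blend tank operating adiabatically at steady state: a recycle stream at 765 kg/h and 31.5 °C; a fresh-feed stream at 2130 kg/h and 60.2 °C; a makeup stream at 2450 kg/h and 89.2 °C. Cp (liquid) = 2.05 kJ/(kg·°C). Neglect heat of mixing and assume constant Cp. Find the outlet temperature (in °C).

Adiabatic, steady state ⇒ Σ ṁᵢCp,ᵢ(T_out − Tᵢ) = 0
Σ ṁᵢCp,ᵢTᵢ = 765×2.05×31.5 + 2130×2.05×60.2 + 2450×2.05×89.2 = 760270
Σ ṁᵢCp,ᵢ = 765×2.05 + 2130×2.05 + 2450×2.05 = 10957
T_out = 760270 / 10957 = 69.385 °C

T_out = 69.4 °C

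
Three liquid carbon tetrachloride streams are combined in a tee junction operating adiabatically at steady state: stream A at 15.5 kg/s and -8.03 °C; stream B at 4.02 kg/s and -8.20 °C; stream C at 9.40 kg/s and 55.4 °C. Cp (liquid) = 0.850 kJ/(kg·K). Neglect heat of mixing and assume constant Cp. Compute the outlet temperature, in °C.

Energy balance with Q = 0: Σ ṁᵢCp,ᵢ(T_out − Tᵢ) = 0
Σ ṁᵢCp,ᵢTᵢ = 15.5×0.850×-8.03 + 4.02×0.850×-8.20 + 9.40×0.850×55.4 = 308.83
Σ ṁᵢCp,ᵢ = 15.5×0.850 + 4.02×0.850 + 9.40×0.850 = 24.582
T_out = 308.83 / 24.582 = 12.563 °C

T_out = 12.6 °C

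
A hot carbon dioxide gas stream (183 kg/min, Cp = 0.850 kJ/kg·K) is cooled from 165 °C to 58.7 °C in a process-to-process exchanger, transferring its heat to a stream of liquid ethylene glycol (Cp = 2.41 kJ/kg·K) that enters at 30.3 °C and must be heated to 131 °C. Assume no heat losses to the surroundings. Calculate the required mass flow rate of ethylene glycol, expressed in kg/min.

Heat released by hot stream: Q = 183 × 0.850 × (165 − 58.7) = 16535 kJ/min
Energy balance on cold side (adiabatic exchanger): Q = ṁ_c·Cp_c·(T_c,out − T_c,in)
ṁ_c = 16535 / [2.41 × (131 − 30.3)] = 68.133 kg/min

ṁ_c = 68.1 kg/min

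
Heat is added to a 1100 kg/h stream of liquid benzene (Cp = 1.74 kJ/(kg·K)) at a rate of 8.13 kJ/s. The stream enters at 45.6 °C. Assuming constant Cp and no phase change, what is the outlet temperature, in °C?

Q = 8.13 kJ/s = 29268 kJ/h
ΔT = Q/(ṁ·Cp) = 29268/(1100×1.74) = 15.292 K
T_out = 45.6 + 15.292 = 60.892 °C

T_out = 60.9 °C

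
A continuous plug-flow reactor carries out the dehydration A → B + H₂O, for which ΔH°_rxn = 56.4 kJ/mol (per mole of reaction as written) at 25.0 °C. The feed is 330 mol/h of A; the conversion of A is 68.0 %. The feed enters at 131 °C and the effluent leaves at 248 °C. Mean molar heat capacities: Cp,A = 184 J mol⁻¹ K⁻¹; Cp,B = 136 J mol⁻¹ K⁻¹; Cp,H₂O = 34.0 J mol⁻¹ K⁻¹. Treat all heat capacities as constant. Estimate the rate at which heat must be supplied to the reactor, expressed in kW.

Extent of reaction ξ = 0.680 × 330 = 224.4 mol/h
Reaction term: ξ·ΔH°_rxn = 224.4 × 56.4 = 12656 kJ/h
Sensible, feed 131→25 °C: -6436.3 kJ/h
Outlet flows (mol/h): A 105.6, B 224.4, H₂O 224.4
Sensible, products 25→248 °C: 12840 kJ/h
Q = ΔH = 19060 kJ/h = 5.2944 kW
Heat supplied = 5.2944 kW

Q_in = 5.29 kW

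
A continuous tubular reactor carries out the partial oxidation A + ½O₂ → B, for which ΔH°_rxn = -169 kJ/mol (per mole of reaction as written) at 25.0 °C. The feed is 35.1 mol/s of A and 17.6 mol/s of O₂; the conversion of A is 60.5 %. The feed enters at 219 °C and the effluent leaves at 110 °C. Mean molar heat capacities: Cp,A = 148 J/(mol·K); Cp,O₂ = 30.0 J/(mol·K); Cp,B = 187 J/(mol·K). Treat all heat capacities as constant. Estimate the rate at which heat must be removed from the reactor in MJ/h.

Q_out = 15000 MJ/h

Extent of reaction ξ = 0.605 × 35.1 = 21.236 mol/s
Reaction term: ξ·ΔH°_rxn = 21.236 × -169 = -3588.8 kJ/s
Sensible, feed 219→25 °C: -1110.2 kJ/s
Outlet flows (mol/s): A 13.864, O₂ 6.9823, B 21.236
Sensible, products 25→110 °C: 529.76 kJ/s
Q = ΔH = -4169.3 kJ/s = -4169.3 kW
Heat removed = 15009 MJ/h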